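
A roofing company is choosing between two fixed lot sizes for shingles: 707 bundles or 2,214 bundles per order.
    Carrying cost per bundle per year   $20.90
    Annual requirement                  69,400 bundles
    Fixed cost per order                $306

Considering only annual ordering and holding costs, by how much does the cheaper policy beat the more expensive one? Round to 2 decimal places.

TC(Q) = (D/Q)S + (Q/2)H
TC(707) = (69,400/707)×306 + (707/2)×20.9 = $37,425.49
TC(2,214) = (69,400/2,214)×306 + (2,214/2)×20.9 = $32,728.17
|ΔTC| = |$37,425.49 − $32,728.17| = $4,697.32

$4,697.32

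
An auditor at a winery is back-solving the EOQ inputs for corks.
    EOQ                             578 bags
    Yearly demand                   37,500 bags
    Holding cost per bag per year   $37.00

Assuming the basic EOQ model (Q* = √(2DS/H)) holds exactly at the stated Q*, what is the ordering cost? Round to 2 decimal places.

$164.81

Since Q* = (2DS/H)^½, squaring gives Q*²·H = 2DS.
S = Q²H / (2D) = 578² × 37 / (2 × 37,500) = 164.8148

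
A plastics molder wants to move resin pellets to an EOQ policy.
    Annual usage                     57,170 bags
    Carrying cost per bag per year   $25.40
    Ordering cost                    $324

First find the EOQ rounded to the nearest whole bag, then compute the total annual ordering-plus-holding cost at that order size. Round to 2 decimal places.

$30,675.28

Optimal lot size Q* = (2 × 57,170 × $324 / $25.4)^½ ≈ 1,207.69 → Q = 1,208 bags
Annual ordering cost = (D/Q)·S = (57,170/1,208) × 324 = $15,333.68
Annual holding cost  = (Q/2)·H = (1,208/2) × 25.4 = $15,341.60
Total = $15,333.68 + $15,341.60 = $30,675.28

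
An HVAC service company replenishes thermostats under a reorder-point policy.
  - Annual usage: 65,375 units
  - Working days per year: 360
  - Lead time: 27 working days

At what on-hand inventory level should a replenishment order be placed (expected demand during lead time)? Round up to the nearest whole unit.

4,904 units

Daily demand d = 65,375 / 360 = 181.597 units/day
Demand during lead time = 181.597 × 27 = 4,903.12
Reorder point = 4,903.12 → round up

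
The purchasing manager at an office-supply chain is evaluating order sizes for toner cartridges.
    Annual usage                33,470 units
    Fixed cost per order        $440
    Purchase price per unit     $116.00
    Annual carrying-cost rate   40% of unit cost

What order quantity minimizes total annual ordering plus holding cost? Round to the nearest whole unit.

797 units

Holding cost per unit per year: H = 40% × $116 = $46.4000
Optimal lot size Q* = (2 × 33,470 × $440 / $46.4)^½ ≈ 796.73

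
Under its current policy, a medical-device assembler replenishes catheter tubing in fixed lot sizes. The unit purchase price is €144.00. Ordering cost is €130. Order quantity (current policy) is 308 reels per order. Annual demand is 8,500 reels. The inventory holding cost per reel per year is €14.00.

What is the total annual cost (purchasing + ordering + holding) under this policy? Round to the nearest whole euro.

Orders/yr = 8,500/308 = 27.597; ordering cost = 27.597 × €130 = €3,587.66
Average inventory = 308/2 = 154; holding cost = 154 × €14 = €2,156.00
Purchase cost = D·C = 8,500 × 144 = €1,224,000.00
Total = €3,587.66 + €2,156.00 + €1,224,000.00 = €1,229,743.66

€1,229,744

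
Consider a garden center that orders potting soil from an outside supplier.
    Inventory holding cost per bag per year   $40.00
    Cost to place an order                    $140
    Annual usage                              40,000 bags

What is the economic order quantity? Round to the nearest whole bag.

529 bags

EOQ = √(2DS/H) = √(2 × 40,000 × 140 / 40)
    = √(280,000.00) ≈ 529.15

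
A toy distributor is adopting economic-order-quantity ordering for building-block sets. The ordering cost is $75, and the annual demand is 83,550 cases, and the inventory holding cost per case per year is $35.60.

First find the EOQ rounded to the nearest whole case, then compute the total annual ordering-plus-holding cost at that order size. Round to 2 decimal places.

2DS/H = 2·83,550·75/35.6 = 352,036.52
EOQ = √352,036.52 ≈ 593.33 → Q = 593 cases
Orders/yr = 83,550/593 = 140.894; ordering cost = 140.894 × $75 = $10,567.03
Average inventory = 593/2 = 296.5; holding cost = 296.5 × $35.6 = $10,555.40
Total = $10,567.03 + $10,555.40 = $21,122.43

$21,122.43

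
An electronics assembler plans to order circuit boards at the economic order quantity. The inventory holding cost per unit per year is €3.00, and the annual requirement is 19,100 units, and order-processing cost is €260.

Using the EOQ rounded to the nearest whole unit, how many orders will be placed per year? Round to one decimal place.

10.5 orders per year

2DS/H = 2·19,100·260/3 = 3,310,666.67
EOQ = √3,310,666.67 ≈ 1,819.52 → Q = 1,820
Orders per year = D/Q = 19,100 / 1,820 = 10.495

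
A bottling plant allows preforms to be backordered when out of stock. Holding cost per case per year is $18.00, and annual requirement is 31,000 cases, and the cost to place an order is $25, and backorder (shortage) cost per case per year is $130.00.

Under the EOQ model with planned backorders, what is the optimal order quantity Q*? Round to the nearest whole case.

Basic EOQ = √(2·31,000·25/18) = 293.447
Backorder adjustment √((H+b)/b) = √((18+130)/130) = 1.0670
Q* = 293.447 × 1.0670 ≈ 313.10

313 cases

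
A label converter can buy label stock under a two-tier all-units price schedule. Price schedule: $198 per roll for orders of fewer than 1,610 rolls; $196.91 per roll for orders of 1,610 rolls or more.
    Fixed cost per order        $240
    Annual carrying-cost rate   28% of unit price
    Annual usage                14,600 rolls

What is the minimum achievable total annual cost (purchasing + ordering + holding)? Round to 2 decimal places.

$2,910,511.00

H₁ = 28%×$198 = $55.4400;  H₂ = 28%×$196.91 = $55.1348
EOQ₁ = √(2×14,600×240/55.4400) = 355.54  (< 1,610, feasible at tier 1)
EOQ₂ = √(2×14,600×240/55.1348) = 356.52  (< 1,610 → use Q = 1,610 at tier-2 price)
TC(tier 1 (EOQ₁), Q≈355.5) = $2,910,511.00
TC(tier 2, Q≈1,610.0) = $2,921,445.91
Minimum at tier 1 (EOQ₁): $2,910,511.00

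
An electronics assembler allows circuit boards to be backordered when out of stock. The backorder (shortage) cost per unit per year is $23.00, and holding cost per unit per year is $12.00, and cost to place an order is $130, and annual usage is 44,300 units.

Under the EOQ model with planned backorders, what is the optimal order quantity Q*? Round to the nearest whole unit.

Basic EOQ = √(2·44,300·130/12) = 979.711
Backorder adjustment √((H+b)/b) = √((12+23)/23) = 1.2336
Q* = 979.711 × 1.2336 ≈ 1,208.56

1,209 units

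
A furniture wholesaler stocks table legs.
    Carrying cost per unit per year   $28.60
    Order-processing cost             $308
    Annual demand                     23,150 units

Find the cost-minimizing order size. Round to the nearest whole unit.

EOQ = √(2DS/H) = √(2 × 23,150 × 308 / 28.6)
    = √(498,615.38) ≈ 706.13

706 units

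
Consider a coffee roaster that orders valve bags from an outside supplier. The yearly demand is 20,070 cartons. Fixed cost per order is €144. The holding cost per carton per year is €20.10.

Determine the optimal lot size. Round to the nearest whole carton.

Optimal lot size Q* = (2 × 20,070 × €144 / €20.1)^½ ≈ 536.26

536 cartons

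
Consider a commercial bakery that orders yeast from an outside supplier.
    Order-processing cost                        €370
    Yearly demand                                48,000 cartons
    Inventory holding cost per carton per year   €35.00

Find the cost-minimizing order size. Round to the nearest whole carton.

2DS/H = 2·48,000·370/35 = 1,014,857.14
EOQ = √1,014,857.14 ≈ 1,007.40

1,007 cartons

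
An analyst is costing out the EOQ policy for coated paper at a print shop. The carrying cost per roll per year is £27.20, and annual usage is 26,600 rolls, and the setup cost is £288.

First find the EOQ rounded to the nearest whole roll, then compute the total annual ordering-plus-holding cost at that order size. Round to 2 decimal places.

Optimal lot size Q* = (2 × 26,600 × £288 / £27.2)^½ ≈ 750.53 → Q = 751 rolls
Annual ordering cost = (D/Q)·S = (26,600/751) × 288 = £10,200.80
Annual holding cost  = (Q/2)·H = (751/2) × 27.2 = £10,213.60
Total = £10,200.80 + £10,213.60 = £20,414.40

£20,414.40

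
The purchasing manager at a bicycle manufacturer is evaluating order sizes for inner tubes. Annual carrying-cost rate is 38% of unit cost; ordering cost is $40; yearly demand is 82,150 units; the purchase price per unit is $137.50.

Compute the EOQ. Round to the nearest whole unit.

Carrying cost H = $137.5 × 38% = $52.2500/unit/yr
2DS/H = 2·82,150·40/52.25 = 125,779.90
EOQ = √125,779.90 ≈ 354.65

355 units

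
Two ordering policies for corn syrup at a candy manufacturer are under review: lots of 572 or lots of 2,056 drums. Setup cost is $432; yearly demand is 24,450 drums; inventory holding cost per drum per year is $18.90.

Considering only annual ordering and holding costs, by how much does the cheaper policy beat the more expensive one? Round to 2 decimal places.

$695.42

Annual cost at Q: ordering D·S/Q plus holding Q·H/2.
TC(572) = (24,450/572)×432 + (572/2)×18.9 = $23,871.13
TC(2,056) = (24,450/2,056)×432 + (2,056/2)×18.9 = $24,566.55
Cheaper: Q = 572.  Difference = $695.42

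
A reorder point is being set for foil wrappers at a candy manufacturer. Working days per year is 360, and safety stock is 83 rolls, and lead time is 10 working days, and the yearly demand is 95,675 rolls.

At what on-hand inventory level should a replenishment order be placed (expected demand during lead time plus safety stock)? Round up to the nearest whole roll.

Daily demand d = 95,675 / 360 = 265.764 rolls/day
Demand during lead time = 265.764 × 10 = 2,657.64
Reorder point = 2,657.64 + 83 = 2,740.64 → round up

2,741 rolls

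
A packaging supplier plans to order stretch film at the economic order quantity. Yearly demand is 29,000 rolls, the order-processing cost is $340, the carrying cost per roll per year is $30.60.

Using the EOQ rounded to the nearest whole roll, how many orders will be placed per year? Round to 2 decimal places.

EOQ = √(2DS/H) = √(2 × 29,000 × 340 / 30.6)
    = √(644,444.44) ≈ 802.77 → Q = 803
Orders per year = D/Q = 29,000 / 803 = 36.115

36.11 orders per year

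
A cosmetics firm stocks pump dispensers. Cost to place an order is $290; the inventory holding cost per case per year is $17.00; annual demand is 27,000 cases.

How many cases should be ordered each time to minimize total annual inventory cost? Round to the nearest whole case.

EOQ = √(2DS/H) = √(2 × 27,000 × 290 / 17)
    = √(921,176.47) ≈ 959.78

960 cases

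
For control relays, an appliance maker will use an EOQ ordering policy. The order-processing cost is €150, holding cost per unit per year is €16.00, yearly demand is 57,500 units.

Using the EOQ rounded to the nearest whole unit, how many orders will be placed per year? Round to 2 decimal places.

Optimal lot size Q* = (2 × 57,500 × €150 / €16)^½ ≈ 1,038.33 → Q = 1,038
N = D/Q = 57,500/1,038 ≈ 55.395 orders/yr

55.39 orders per year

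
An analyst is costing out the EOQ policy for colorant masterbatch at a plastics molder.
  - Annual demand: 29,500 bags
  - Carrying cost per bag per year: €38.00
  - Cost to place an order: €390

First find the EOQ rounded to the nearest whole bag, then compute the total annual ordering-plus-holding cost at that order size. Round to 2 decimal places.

2DS/H = 2·29,500·390/38 = 605,526.32
EOQ = √605,526.32 ≈ 778.16 → Q = 778 bags
Annual ordering cost = (D/Q)·S = (29,500/778) × 390 = €14,787.92
Annual holding cost  = (Q/2)·H = (778/2) × 38 = €14,782.00
Total = €14,787.92 + €14,782.00 = €29,569.92

€29,569.92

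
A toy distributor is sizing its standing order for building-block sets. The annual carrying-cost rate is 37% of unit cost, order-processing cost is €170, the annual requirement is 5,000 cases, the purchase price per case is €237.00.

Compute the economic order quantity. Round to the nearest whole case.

Carrying cost H = €237 × 37% = €87.6900/case/yr
2DS/H = 2·5,000·170/87.69 = 19,386.48
EOQ = √19,386.48 ≈ 139.24

139 cases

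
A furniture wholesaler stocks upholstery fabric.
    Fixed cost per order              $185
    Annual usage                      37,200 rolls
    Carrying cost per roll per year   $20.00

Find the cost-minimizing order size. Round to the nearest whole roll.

830 rolls

Optimal lot size Q* = (2 × 37,200 × $185 / $20)^½ ≈ 829.58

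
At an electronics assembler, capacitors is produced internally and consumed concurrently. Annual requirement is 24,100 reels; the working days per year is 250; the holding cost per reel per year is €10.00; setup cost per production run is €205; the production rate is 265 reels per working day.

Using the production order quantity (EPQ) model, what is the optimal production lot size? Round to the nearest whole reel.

Daily demand d = 24,100/250 = 96.400; p = 265; 1 − d/p = 0.63623
EPQ = √(2DS / (H(1 − d/p)))
    = √(2 × 24,100 × 205 / (10 × 0.63623)) ≈ 1,246.22

1,246 reels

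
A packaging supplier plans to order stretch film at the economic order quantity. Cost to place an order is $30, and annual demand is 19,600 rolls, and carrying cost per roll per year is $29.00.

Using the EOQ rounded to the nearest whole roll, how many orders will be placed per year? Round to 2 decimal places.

97.51 orders per year

Q* = √(2·D·S / H) = √(2·19,600·30 / 29) = √40,551.7 ≈ 201.37 → Q = 201
N = D/Q = 19,600/201 ≈ 97.512 orders/yr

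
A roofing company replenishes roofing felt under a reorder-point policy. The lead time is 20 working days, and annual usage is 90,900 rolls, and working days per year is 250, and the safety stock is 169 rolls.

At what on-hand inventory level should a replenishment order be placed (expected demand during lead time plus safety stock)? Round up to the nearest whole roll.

Daily demand d = 90,900 / 250 = 363.600 rolls/day
Demand during lead time = 363.600 × 20 = 7,272.00
Reorder point = 7,272.00 + 169 = 7,441.00 → round up

7,441 rolls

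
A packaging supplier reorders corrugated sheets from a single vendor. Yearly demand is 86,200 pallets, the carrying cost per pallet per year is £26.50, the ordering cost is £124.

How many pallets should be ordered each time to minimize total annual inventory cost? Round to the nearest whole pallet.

2DS/H = 2·86,200·124/26.5 = 806,701.89
EOQ = √806,701.89 ≈ 898.17

898 pallets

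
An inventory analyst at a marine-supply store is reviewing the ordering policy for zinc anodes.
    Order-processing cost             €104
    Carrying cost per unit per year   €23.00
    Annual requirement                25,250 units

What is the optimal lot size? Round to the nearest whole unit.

2DS/H = 2·25,250·104/23 = 228,347.83
EOQ = √228,347.83 ≈ 477.86

478 units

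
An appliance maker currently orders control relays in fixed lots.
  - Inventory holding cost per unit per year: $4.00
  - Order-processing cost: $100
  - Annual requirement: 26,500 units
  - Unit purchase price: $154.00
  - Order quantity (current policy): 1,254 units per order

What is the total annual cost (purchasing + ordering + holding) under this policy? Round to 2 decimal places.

$4,085,621.24

Orders/yr = 26,500/1,254 = 21.132; ordering cost = 21.132 × $100 = $2,113.24
Average inventory = 1,254/2 = 627; holding cost = 627 × $4 = $2,508.00
Purchase cost = D·C = 26,500 × 154 = $4,081,000.00
Total = $2,113.24 + $2,508.00 + $4,081,000.00 = $4,085,621.24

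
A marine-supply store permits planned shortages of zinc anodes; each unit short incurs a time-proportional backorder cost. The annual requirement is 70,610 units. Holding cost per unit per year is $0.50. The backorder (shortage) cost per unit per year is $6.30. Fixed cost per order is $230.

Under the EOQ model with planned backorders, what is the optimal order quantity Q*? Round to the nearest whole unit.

8,374 units

Basic EOQ = √(2·70,610·230/0.5) = 8,059.851
Backorder adjustment √((H+b)/b) = √((0.5+6.3)/6.3) = 1.0389
Q* = 8,059.851 × 1.0389 ≈ 8,373.58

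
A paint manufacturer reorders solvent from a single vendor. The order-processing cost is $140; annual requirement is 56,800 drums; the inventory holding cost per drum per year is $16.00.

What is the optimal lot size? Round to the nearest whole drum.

997 drums

Optimal lot size Q* = (2 × 56,800 × $140 / $16)^½ ≈ 997.00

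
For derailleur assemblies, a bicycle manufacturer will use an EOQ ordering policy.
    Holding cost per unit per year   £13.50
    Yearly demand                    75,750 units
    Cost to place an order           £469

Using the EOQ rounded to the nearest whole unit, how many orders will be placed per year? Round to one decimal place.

33.0 orders per year

Optimal lot size Q* = (2 × 75,750 × £469 / £13.5)^½ ≈ 2,294.17 → Q = 2,294
N = D/Q = 75,750/2,294 ≈ 33.021 orders/yr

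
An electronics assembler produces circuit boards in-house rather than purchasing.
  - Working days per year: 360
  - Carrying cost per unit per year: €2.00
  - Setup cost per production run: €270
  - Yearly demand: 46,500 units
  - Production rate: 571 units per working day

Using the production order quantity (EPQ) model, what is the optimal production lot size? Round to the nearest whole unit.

Daily demand d = 46,500/360 = 129.167; p = 571; 1 − d/p = 0.77379
EPQ = √(2DS / (H(1 − d/p)))
    = √(2 × 46,500 × 270 / (2 × 0.77379)) ≈ 4,028.07

4,028 units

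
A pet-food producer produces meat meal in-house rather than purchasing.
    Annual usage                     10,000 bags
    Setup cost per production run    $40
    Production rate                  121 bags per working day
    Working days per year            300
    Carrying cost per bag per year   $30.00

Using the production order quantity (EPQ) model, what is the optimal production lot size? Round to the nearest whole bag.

d = 10,000/300 = 33.3333 bags/day;  effective holding cost H(1 − d/p) = 30·(1 − 33.3333/121) = 21.73554
Q* = √(2DS / H_eff) = √(2·10,000·40 / 21.73554) ≈ 191.85

192 bags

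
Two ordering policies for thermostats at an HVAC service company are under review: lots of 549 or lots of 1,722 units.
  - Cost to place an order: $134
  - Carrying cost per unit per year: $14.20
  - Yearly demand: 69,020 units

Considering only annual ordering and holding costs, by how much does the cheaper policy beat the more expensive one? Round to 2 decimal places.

For each Q, cost = (D/Q)·S + (Q/2)·H.
TC(549) = (69,020/549)×134 + (549/2)×14.2 = $20,744.31
TC(1,722) = (69,020/1,722)×134 + (1,722/2)×14.2 = $17,597.09
|ΔTC| = |$20,744.31 − $17,597.09| = $3,147.22

$3,147.22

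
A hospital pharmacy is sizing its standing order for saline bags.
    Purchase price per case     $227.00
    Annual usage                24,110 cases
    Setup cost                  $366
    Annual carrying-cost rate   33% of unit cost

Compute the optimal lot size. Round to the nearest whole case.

485 cases

Carrying cost H = $227 × 33% = $74.9100/case/yr
2DS/H = 2·24,110·366/74.91 = 235,596.32
EOQ = √235,596.32 ≈ 485.38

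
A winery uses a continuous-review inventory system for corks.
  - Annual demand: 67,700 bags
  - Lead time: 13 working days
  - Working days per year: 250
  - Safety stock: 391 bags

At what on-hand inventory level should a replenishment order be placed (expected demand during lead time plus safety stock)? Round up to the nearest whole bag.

Daily demand d = 67,700 / 250 = 270.800 bags/day
Demand during lead time = 270.800 × 13 = 3,520.40
Reorder point = 3,520.40 + 391 = 3,911.40 → round up

3,912 bags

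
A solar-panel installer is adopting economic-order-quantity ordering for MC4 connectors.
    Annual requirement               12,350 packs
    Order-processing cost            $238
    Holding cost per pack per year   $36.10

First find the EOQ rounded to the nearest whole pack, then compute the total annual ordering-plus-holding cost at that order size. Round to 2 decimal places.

$14,567.70

2DS/H = 2·12,350·238/36.1 = 162,842.11
EOQ = √162,842.11 ≈ 403.54 → Q = 404 packs
Annual ordering cost = (D/Q)·S = (12,350/404) × 238 = $7,275.50
Annual holding cost  = (Q/2)·H = (404/2) × 36.1 = $7,292.20
Total = $7,275.50 + $7,292.20 = $14,567.70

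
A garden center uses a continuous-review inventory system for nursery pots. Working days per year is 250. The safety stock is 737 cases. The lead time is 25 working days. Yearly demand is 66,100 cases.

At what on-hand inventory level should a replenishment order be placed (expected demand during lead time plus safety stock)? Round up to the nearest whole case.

7,347 cases

Daily demand d = 66,100 / 250 = 264.400 cases/day
Demand during lead time = 264.400 × 25 = 6,610.00
Reorder point = 6,610.00 + 737 = 7,347.00 → round up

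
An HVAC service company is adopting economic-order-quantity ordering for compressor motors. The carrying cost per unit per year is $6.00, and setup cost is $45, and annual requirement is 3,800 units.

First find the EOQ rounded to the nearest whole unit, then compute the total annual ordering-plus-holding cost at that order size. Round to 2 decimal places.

Optimal lot size Q* = (2 × 3,800 × $45 / $6)^½ ≈ 238.75 → Q = 239 units
Annual ordering cost = (D/Q)·S = (3,800/239) × 45 = $715.48
Annual holding cost  = (Q/2)·H = (239/2) × 6 = $717.00
Total = $715.48 + $717.00 = $1,432.48

$1,432.48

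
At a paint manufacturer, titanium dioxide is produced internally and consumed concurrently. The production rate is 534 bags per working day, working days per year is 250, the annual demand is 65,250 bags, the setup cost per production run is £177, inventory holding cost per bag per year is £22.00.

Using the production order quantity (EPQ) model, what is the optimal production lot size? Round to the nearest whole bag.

1,433 bags

Daily demand d = 65,250/250 = 261.000; p = 534; 1 − d/p = 0.51124
EPQ = √(2DS / (H(1 − d/p)))
    = √(2 × 65,250 × 177 / (22 × 0.51124)) ≈ 1,433.08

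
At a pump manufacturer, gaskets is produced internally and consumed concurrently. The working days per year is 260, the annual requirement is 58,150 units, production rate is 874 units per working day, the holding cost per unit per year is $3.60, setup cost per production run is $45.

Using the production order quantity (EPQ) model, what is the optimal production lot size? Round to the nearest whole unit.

1,398 units

Daily demand d = 58,150/260 = 223.654; p = 874; 1 − d/p = 0.74410
EPQ = √(2DS / (H(1 − d/p)))
    = √(2 × 58,150 × 45 / (3.6 × 0.74410)) ≈ 1,397.75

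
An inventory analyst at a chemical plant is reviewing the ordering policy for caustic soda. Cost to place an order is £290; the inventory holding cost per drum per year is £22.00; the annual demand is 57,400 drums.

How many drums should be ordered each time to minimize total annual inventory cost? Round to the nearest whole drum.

1,230 drums

EOQ = √(2DS/H) = √(2 × 57,400 × 290 / 22)
    = √(1,513,272.73) ≈ 1,230.15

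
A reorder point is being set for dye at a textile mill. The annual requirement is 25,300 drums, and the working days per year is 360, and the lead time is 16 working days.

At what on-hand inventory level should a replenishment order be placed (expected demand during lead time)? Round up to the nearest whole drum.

Daily demand d = 25,300 / 360 = 70.278 drums/day
Demand during lead time = 70.278 × 16 = 1,124.44
Reorder point = 1,124.44 → round up

1,125 drums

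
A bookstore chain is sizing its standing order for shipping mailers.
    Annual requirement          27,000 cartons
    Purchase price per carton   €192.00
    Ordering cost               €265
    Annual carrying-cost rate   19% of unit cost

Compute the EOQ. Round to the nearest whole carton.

Carrying cost H = €192 × 19% = €36.4800/carton/yr
Optimal lot size Q* = (2 × 27,000 × €265 / €36.48)^½ ≈ 626.31

626 cartons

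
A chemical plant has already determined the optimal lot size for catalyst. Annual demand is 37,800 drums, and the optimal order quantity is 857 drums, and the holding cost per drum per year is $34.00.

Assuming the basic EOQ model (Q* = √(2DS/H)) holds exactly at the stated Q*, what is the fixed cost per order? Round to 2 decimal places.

$330.31

Since Q* = (2DS/H)^½, squaring gives Q*²·H = 2DS.
S = Q²H / (2D) = 857² × 34 / (2 × 37,800) = 330.3078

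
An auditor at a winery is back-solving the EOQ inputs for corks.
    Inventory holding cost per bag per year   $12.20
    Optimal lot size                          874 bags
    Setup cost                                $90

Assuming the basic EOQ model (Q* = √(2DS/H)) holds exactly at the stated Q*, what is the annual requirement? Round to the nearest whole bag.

EOQ relation: Q² = 2DS/H, so rearrange for the unknown.
D = Q²H / (2S) = 874² × 12.2 / (2 × 90) = 51,773.82

51,774 bags per year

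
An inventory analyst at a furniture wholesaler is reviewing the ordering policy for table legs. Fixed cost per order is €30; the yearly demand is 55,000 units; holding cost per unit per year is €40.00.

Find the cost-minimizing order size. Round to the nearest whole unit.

287 units

Q* = √(2·D·S / H) = √(2·55,000·30 / 40) = √82,500.0 ≈ 287.23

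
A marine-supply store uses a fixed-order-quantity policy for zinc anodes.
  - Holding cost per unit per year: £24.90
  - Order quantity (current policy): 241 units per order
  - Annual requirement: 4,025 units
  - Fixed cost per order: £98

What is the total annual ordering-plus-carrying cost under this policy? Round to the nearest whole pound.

Ordering: D/Q × S = 4,025/241 × £98 = £1,636.72
Holding:  Q/2 × H = 241/2 × £24.9 = £3,000.45
Total = £1,636.72 + £3,000.45 = £4,637.17

£4,637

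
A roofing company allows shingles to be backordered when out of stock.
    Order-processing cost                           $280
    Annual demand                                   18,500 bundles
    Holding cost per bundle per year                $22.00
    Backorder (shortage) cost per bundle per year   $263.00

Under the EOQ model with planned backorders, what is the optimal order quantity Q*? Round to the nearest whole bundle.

Basic EOQ = √(2·18,500·280/22) = 686.228
Backorder adjustment √((H+b)/b) = √((22+263)/263) = 1.0410
Q* = 686.228 × 1.0410 ≈ 714.35

714 bundles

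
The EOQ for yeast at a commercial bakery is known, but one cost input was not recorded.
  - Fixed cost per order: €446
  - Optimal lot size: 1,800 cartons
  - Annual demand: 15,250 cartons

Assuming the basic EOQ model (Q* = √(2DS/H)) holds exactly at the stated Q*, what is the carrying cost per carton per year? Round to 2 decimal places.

EOQ relation: Q² = 2DS/H, so rearrange for the unknown.
H = 2DS / Q² = 2 × 15,250 × 446 / 1,800² = 4.1985

€4.20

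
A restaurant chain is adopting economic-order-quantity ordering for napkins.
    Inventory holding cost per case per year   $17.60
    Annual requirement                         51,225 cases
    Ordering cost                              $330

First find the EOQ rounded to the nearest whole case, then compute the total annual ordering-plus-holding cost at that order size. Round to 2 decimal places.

$24,393.23

Optimal lot size Q* = (2 × 51,225 × $330 / $17.6)^½ ≈ 1,385.98 → Q = 1,386 cases
Orders/yr = 51,225/1,386 = 36.959; ordering cost = 36.959 × $330 = $12,196.43
Average inventory = 1,386/2 = 693; holding cost = 693 × $17.6 = $12,196.80
Total = $12,196.43 + $12,196.80 = $24,393.23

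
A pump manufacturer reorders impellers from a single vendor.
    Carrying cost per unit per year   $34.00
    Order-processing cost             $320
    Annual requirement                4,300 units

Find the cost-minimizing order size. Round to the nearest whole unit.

285 units

EOQ = √(2DS/H) = √(2 × 4,300 × 320 / 34)
    = √(80,941.18) ≈ 284.50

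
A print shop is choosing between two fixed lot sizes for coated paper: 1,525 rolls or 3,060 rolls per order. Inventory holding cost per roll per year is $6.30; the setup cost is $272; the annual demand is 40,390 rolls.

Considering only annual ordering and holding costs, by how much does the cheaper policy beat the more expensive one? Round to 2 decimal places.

$1,221.49

TC(Q) = (D/Q)S + (Q/2)H
TC(1,525) = (40,390/1,525)×272 + (1,525/2)×6.3 = $12,007.74
TC(3,060) = (40,390/3,060)×272 + (3,060/2)×6.3 = $13,229.22
Cheaper: Q = 1,525.  Difference = $1,221.49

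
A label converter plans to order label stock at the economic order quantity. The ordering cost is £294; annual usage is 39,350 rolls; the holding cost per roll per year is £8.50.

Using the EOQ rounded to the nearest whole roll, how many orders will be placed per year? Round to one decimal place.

23.8 orders per year

EOQ = √(2DS/H) = √(2 × 39,350 × 294 / 8.5)
    = √(2,722,094.12) ≈ 1,649.88 → Q = 1,650
Orders per year = D/Q = 39,350 / 1,650 = 23.848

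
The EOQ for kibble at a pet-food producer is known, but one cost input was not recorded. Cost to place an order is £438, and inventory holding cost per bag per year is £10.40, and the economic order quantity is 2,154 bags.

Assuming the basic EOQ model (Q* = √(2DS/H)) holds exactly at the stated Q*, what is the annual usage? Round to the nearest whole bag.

55,083 bags per year

Since Q* = (2DS/H)^½, squaring gives Q*²·H = 2DS.
D = Q²H / (2S) = 2,154² × 10.4 / (2 × 438) = 55,083.39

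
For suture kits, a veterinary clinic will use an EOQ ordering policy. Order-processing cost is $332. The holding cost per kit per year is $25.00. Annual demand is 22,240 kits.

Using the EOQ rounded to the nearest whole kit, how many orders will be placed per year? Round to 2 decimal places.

28.92 orders per year

Optimal lot size Q* = (2 × 22,240 × $332 / $25)^½ ≈ 768.57 → Q = 769
Orders per year = D/Q = 22,240 / 769 = 28.921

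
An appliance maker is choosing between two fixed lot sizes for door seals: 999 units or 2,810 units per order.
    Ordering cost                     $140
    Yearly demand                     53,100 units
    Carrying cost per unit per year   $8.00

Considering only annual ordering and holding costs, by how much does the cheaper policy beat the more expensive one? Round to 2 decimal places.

TC(Q) = (D/Q)S + (Q/2)H
TC(999) = (53,100/999)×140 + (999/2)×8 = $11,437.44
TC(2,810) = (53,100/2,810)×140 + (2,810/2)×8 = $13,885.55
Cheaper: Q = 999.  Difference = $2,448.11

$2,448.11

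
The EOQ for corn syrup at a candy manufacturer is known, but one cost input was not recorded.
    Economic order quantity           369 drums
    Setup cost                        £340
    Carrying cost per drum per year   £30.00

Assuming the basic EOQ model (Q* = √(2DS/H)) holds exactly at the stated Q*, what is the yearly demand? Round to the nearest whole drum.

6,007 drums per year

Since Q* = (2DS/H)^½, squaring gives Q*²·H = 2DS.
D = Q²H / (2S) = 369² × 30 / (2 × 340) = 6,007.10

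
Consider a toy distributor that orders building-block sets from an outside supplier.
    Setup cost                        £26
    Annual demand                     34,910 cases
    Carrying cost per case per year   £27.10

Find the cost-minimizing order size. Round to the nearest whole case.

Q* = √(2·D·S / H) = √(2·34,910·26 / 27.1) = √66,986.0 ≈ 258.82

259 cases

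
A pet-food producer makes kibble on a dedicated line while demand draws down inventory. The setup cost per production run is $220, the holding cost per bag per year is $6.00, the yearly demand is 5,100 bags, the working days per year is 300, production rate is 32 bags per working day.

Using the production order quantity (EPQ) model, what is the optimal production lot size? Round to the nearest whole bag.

d = 5,100/300 = 17.0000 bags/day;  effective holding cost H(1 − d/p) = 6·(1 − 17.0000/32) = 2.81250
Q* = √(2DS / H_eff) = √(2·5,100·220 / 2.81250) ≈ 893.23

893 bags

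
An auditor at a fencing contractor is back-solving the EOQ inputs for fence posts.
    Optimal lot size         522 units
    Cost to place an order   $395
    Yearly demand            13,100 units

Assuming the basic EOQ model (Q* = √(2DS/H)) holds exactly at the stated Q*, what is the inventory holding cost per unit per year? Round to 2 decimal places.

$37.98

Since Q* = (2DS/H)^½, squaring gives Q*²·H = 2DS.
H = 2DS / Q² = 2 × 13,100 × 395 / 522² = 37.9802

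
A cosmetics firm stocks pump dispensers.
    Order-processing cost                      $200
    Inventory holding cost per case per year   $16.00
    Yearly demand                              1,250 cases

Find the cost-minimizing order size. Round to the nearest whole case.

Optimal lot size Q* = (2 × 1,250 × $200 / $16)^½ ≈ 176.78

177 cases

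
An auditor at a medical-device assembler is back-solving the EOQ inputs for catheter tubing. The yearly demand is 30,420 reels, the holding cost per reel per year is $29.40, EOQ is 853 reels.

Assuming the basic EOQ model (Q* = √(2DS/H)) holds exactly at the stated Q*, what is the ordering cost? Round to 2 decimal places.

$351.61

Since Q* = (2DS/H)^½, squaring gives Q*²·H = 2DS.
S = Q²H / (2D) = 853² × 29.4 / (2 × 30,420) = 351.6059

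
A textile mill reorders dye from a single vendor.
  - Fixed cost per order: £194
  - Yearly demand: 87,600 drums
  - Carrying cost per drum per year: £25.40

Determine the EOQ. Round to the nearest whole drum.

Q* = √(2·D·S / H) = √(2·87,600·194 / 25.4) = √1,338,141.7 ≈ 1,156.78

1,157 drums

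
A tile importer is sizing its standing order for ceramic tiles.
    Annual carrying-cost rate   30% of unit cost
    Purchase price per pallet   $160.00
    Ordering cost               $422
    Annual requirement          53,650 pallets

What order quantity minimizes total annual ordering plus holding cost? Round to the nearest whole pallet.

Holding cost per pallet per year: H = 30% × $160 = $48.0000
2DS/H = 2·53,650·422/48 = 943,345.83
EOQ = √943,345.83 ≈ 971.26

971 pallets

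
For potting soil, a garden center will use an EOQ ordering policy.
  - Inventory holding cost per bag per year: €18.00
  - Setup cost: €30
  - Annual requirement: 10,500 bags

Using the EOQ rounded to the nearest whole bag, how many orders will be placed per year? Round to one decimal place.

2DS/H = 2·10,500·30/18 = 35,000.00
EOQ = √35,000.00 ≈ 187.08 → Q = 187
N = D/Q = 10,500/187 ≈ 56.150 orders/yr

56.1 orders per year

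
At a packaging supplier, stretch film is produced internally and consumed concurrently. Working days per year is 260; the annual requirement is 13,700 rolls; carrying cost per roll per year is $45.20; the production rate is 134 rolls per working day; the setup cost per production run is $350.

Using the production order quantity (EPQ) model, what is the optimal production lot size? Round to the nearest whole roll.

591 rolls

Daily demand d = 13,700/260 = 52.692; p = 134; 1 − d/p = 0.60677
EPQ = √(2DS / (H(1 − d/p)))
    = √(2 × 13,700 × 350 / (45.2 × 0.60677)) ≈ 591.33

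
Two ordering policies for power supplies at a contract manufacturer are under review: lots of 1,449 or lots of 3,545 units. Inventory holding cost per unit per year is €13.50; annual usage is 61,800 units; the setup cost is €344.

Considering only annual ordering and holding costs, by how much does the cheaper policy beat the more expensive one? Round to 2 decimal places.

TC(Q) = (D/Q)S + (Q/2)H
TC(1,449) = (61,800/1,449)×344 + (1,449/2)×13.5 = €24,452.39
TC(3,545) = (61,800/3,545)×344 + (3,545/2)×13.5 = €29,925.70
|ΔTC| = |€24,452.39 − €29,925.70| = €5,473.32

€5,473.32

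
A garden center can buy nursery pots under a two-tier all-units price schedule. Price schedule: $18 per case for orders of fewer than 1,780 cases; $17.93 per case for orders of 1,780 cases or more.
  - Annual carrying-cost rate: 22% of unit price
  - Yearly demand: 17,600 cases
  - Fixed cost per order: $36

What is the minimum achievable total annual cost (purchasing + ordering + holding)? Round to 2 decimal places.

H₁ = 22%×$18 = $3.9600;  H₂ = 22%×$17.93 = $3.9446
EOQ₁ = √(2×17,600×36/3.9600) = 565.69  (< 1,780, feasible at tier 1)
EOQ₂ = √(2×17,600×36/3.9446) = 566.79  (< 1,780 → use Q = 1,780 at tier-2 price)
TC(tier 1 (EOQ₁), Q≈565.7) = $319,040.11
TC(tier 2, Q≈1,780.0) = $319,434.65
Minimum at tier 1 (EOQ₁): $319,040.11

$319,040.11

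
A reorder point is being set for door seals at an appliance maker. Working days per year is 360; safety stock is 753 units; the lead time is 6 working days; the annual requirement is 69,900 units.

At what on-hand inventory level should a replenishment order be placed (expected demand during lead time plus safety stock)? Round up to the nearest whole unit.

1,918 units

Daily demand d = 69,900 / 360 = 194.167 units/day
Demand during lead time = 194.167 × 6 = 1,165.00
Reorder point = 1,165.00 + 753 = 1,918.00 → round up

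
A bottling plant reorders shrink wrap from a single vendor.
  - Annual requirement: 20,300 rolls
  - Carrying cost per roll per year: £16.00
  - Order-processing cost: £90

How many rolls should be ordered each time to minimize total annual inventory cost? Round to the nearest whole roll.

Optimal lot size Q* = (2 × 20,300 × £90 / £16)^½ ≈ 477.89

478 rolls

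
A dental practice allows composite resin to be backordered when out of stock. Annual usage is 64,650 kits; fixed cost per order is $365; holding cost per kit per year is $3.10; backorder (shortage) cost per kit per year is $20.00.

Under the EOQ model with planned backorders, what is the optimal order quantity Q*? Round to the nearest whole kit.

Q* = √(2DS/H) · √((H + b)/b)
   = √(2 × 64,650 × 365 / 3.1) · √((3.1 + 20) / 20)
   = 3,901.799 × 1.0747 ≈ 4,193.30

4,193 kits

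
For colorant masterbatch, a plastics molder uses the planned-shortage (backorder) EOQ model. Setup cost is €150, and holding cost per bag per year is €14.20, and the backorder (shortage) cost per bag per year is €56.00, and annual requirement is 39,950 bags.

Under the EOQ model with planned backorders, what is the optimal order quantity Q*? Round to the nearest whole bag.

Basic EOQ = √(2·39,950·150/14.2) = 918.702
Backorder adjustment √((H+b)/b) = √((14.2+56)/56) = 1.1196
Q* = 918.702 × 1.1196 ≈ 1,028.61

1,029 bags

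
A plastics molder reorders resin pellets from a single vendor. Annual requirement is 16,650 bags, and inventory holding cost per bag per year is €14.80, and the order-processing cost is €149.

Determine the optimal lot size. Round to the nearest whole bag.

579 bags

2DS/H = 2·16,650·149/14.8 = 335,250.00
EOQ = √335,250.00 ≈ 579.01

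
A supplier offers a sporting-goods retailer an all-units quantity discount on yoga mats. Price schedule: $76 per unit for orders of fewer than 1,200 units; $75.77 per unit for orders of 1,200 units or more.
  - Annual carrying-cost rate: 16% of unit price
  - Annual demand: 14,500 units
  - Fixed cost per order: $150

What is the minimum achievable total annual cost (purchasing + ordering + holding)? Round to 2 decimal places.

H₁ = 16%×$76 = $12.1600;  H₂ = 16%×$75.77 = $12.1232
EOQ₁ = √(2×14,500×150/12.1600) = 598.11  (< 1,200, feasible at tier 1)
EOQ₂ = √(2×14,500×150/12.1232) = 599.01  (< 1,200 → use Q = 1,200 at tier-2 price)
TC(tier 1 (EOQ₁), Q≈598.1) = $1,109,272.96
TC(tier 2, Q≈1,200.0) = $1,107,751.42
Minimum at tier 2: $1,107,751.42

$1,107,751.42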